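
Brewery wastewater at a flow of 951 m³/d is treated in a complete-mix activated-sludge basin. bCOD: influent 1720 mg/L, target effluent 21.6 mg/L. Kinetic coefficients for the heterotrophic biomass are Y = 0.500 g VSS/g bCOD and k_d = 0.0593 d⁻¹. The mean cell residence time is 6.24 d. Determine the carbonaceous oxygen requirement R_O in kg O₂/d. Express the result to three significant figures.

R_O ≈ 778 kg O₂/d

Y_obs = Y / (1 + k_d θ_c) = 0.500 / (1 + 0.0593 × 6.24) = 0.500 / 1.370 = 0.3650.
Q·(S₀ − S) = 951 × (1720 − 21.6) × 10⁻³ = 1615 kg/d removed.
Biomass synthesised: P_X = Y_obs × 1615 = 589.5 kg VSS/d.
Carbonaceous O₂ demand = substrate oxidised − cell-mass equivalent = 1615 − 1.42 × 589.5 = 778.1 kg O₂/d.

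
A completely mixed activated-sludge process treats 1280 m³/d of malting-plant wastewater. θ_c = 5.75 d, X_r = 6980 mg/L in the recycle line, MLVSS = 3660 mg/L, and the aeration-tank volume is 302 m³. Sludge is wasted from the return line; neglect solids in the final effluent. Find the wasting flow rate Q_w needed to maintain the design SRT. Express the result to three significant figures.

Q_w ≈ 27.5 m³/d

Wasting from the return line (neglecting effluent solids): Q_w = V·X / (θ_c·X_r) = 302.0 × 3660 / (5.75 × 6980) = 27.54 m³/d.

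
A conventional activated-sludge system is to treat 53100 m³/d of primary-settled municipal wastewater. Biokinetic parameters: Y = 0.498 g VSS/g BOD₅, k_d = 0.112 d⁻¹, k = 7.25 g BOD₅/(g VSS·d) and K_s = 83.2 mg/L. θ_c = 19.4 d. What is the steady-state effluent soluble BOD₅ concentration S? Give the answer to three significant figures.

S ≈ 3.95 mg/L

Effluent substrate depends only on kinetics and SRT: S = K_s(1 + k_d θ_c) / [θ_c(Yk − k_d) − 1] = 83.2 × (1 + 0.112 × 19.4) / [19.4 × (0.498 × 7.25 − 0.112) − 1] = 264.0 / 66.87 = 3.948 mg/L.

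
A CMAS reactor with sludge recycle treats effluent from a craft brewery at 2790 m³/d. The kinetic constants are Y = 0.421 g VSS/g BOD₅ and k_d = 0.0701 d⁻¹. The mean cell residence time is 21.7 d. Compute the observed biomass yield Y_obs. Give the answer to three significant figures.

Observed yield with endogenous decay: Y_obs = Y / (1 + k_d·θ_c) = 0.421 / (1 + 0.0701 × 21.7) = 0.421 / 2.521 = 0.1670 g VSS/g BOD₅.

Y_obs ≈ 0.167 g VSS/g BOD₅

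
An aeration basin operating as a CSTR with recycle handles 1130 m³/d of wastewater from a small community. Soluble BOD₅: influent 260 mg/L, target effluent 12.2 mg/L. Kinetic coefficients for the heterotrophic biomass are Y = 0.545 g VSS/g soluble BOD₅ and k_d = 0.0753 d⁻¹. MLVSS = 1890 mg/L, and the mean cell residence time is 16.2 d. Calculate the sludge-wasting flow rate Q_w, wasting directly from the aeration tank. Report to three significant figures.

Rearranging the biomass balance for a CMAS with decay, V = Y·Q·ΔS·θ_c / [X·(1+k_d θ_c)] = 0.545 × 1130 × (260 − 12.2) × 16.2 / [1890 × (1 + 0.0753 × 16.2)] = 2.47×10^6 / 4196 = 589.3 m³.
For wasting at MLVSS concentration, Q_w = V/θ_c = 589.3/16.2 = 36.37 m³/d.

Q_w ≈ 36.4 m³/d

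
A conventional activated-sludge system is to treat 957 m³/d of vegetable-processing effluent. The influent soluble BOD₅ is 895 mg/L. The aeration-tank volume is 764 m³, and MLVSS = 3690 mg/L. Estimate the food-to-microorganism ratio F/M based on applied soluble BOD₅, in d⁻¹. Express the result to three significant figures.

F/M ≈ 0.304 d⁻¹

F/M = Q·S₀ / (V·X) = 957 × 895 / (764.0 × 3690) = 0.3038 g soluble BOD₅·(g VSS·d)⁻¹.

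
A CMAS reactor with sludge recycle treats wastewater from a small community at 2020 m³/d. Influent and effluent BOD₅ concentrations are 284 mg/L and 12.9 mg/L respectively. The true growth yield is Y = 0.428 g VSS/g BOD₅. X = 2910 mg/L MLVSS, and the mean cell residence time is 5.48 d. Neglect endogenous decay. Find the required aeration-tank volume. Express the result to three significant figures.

V ≈ 441 m³

V·X = Y·Q·ΔS·θ_c gives V = 0.428 × 2020 × (284 − 12.9) × 5.48 / 2910 = 441.4 m³.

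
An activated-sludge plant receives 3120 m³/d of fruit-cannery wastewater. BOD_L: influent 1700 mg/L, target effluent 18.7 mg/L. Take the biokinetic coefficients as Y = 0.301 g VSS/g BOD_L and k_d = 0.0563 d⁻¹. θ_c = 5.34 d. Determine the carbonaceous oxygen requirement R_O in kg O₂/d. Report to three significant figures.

R_O ≈ 3520 kg O₂/d

Y_obs = Y / (1 + k_d θ_c) = 0.301 / (1 + 0.0563 × 5.34) = 0.301 / 1.301 = 0.2314.
ΔS = 1700 − 18.7 = 1681 mg/L, so the substrate removal rate is 3120 × 1681/1000 = 5246 kg BOD_L/d.
P_X = Y_obs·Q·(S₀ − S) = 0.2314 × 5246 = 1214 kg VSS/d.
Carbonaceous O₂ demand = substrate oxidised − cell-mass equivalent = 5246 − 1.42 × 1214 = 3522 kg O₂/d.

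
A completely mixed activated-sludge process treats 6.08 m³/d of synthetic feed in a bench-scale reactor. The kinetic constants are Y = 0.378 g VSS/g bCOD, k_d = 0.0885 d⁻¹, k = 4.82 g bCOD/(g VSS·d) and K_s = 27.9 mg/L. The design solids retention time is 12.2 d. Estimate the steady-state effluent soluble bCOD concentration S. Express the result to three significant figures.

From the Monod/SRT balance for a CMAS, S = K_s·(1+k_d θ_c)/[θ_c·(Y k − k_d) − 1] = 27.9 × (1 + 0.0885 × 12.2) / [12.2 × (0.378 × 4.82 − 0.0885) − 1] = 58.02 / 20.15 = 2.880 mg/L.

S ≈ 2.88 mg/L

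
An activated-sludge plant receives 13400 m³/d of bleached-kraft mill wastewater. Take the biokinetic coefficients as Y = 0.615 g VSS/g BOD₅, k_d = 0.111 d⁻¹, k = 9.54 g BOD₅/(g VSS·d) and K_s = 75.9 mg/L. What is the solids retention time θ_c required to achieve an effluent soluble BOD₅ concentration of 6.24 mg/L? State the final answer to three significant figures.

θ_c ≈ 2.99 d

From 1/θ_c = Y·k·S/(K_s + S) − k_d: Y·k·S/(K_s+S) = 0.615 × 9.54 × 6.24 / (75.9 + 6.24) = 0.4457 d⁻¹.
θ_c = 1/(μ − k_d) = 1/(0.4457 − 0.111) = 1/0.3347 = 2.988 d.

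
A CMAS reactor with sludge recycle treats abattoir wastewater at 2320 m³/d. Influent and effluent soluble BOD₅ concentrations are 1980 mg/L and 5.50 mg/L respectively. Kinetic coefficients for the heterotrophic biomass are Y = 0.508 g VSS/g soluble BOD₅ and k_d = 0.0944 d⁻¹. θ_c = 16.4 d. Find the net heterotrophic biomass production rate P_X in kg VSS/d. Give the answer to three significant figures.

P_X ≈ 913 kg VSS/d

The observed yield is Y_obs = Y/(1 + k_d·θ_c) = 0.508 / (1 + 0.0944 × 16.4) = 0.508 / 2.548 = 0.1994 g VSS per g soluble BOD₅ removed.
Mass of soluble BOD₅ removed per day: Q(S₀ − S) = 2320 × 1974 g/m³ = 4581 kg/d.
Biomass produced: P_X = Y_obs·Q·ΔS = 0.1994 × 4581 ≈ 913.2 kg VSS/d.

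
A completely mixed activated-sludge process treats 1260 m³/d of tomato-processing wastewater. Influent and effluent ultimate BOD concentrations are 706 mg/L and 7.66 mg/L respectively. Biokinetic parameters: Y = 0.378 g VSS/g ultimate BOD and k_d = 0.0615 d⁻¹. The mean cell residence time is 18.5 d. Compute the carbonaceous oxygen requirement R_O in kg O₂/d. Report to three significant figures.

R_O ≈ 659 kg O₂/d

Y_obs = Y / (1 + k_d θ_c) = 0.378 / (1 + 0.0615 × 18.5) = 0.378 / 2.138 = 0.1768.
Substrate removed = Q·(S₀ − S) = 1260 m³/d × (706 − 7.66) g/m³ = 8.8×10^5 g/d = 879.9 kg/d.
Net sludge production P_X = 0.1768 × 879.9 = 155.6 kg VSS/d.
R_O = Q·(S₀ − S) − 1.42·P_X = 879.9 − 1.42 × 155.6 = 659.0 kg O₂/d.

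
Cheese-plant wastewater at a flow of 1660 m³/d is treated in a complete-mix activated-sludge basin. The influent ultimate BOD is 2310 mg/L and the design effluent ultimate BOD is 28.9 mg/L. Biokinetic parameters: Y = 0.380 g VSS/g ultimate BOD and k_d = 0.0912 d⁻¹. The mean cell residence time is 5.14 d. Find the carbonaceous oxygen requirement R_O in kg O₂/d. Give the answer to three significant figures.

Y_obs = Y / (1 + k_d θ_c) = 0.380 / (1 + 0.0912 × 5.14) = 0.380 / 1.469 = 0.2587.
ΔS = 2310 − 28.9 = 2281 mg/L, so the substrate removal rate is 1660 × 2281/1000 = 3787 kg ultimate BOD/d.
Biomass synthesised: P_X = Y_obs × 3787 = 979.7 kg VSS/d.
R_O = Q·(S₀ − S) − 1.42·P_X = 3787 − 1.42 × 979.7 = 2395 kg O₂/d.

R_O ≈ 2400 kg O₂/d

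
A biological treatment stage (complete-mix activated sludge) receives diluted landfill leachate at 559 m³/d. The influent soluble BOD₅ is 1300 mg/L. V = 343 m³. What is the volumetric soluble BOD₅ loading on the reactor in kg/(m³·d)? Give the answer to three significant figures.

L_v ≈ 2.12 kg soluble BOD₅/(m³·d)

Applied soluble BOD₅ load per unit volume = Q·S₀/V = (559 × 1300/1000)/343.0 = 2.119 kg soluble BOD₅·m⁻³·d⁻¹.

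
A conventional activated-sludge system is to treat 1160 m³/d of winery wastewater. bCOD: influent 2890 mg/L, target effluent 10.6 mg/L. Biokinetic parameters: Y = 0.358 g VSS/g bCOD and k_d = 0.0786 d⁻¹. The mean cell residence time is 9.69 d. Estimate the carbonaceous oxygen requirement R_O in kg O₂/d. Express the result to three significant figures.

Y_obs = Y / (1 + k_d θ_c) = 0.358 / (1 + 0.0786 × 9.69) = 0.358 / 1.762 = 0.2032.
Mass of bCOD removed per day: Q(S₀ − S) = 1160 × 2879 g/m³ = 3340 kg/d.
P_X = Y_obs·Q·(S₀ − S) = 0.2032 × 3340 = 678.8 kg VSS/d.
R_O = Q·(S₀ − S) − 1.42·P_X = 3340 − 1.42 × 678.8 = 2376 kg O₂/d.

R_O ≈ 2380 kg O₂/d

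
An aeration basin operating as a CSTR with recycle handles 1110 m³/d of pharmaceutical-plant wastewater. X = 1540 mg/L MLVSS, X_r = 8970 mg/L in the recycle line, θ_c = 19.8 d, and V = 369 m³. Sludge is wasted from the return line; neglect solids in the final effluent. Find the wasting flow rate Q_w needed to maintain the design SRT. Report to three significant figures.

Q_w ≈ 3.20 m³/d

Q_w = (V·X)/(θ_c X_r) = 369.0 × 1540 / (19.8 × 8970) = 3.200 m³/d.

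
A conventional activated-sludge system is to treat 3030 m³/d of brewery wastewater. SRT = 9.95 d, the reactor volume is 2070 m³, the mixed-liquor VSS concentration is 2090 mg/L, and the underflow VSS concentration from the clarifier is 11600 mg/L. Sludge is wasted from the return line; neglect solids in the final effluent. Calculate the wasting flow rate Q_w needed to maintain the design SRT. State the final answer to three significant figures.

θ_c = V·X/(Q_w·X_r) when wasting from the recycle, so Q_w = V·X/(θ_c·X_r) = 2070 × 2090 / (9.95 × 11600) = 37.48 m³/d.

Q_w ≈ 37.5 m³/d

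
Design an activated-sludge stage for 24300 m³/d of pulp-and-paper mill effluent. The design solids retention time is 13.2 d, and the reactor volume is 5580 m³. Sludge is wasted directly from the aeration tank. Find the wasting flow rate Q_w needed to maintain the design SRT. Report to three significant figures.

Q_w ≈ 423 m³/d

With mixed-liquor wasting, θ_c = V/Q_w, so Q_w = V/θ_c = 5580/13.2 = 422.7 m³/d.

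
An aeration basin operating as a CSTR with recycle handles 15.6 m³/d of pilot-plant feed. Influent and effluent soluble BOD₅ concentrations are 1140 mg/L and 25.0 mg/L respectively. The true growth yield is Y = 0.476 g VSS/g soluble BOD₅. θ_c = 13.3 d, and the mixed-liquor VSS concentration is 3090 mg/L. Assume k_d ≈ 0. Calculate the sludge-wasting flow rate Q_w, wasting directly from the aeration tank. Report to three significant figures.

With k_d = 0 the design equation reduces to V = Y Q (S₀−S) θ_c / X = 0.476 × 15.6 × (1140 − 25.0) × 13.3 / 3090 = 35.64 m³.
With mixed-liquor wasting, θ_c = V/Q_w, so Q_w = V/θ_c = 35.64/13.3 = 2.679 m³/d.

Q_w ≈ 2.68 m³/d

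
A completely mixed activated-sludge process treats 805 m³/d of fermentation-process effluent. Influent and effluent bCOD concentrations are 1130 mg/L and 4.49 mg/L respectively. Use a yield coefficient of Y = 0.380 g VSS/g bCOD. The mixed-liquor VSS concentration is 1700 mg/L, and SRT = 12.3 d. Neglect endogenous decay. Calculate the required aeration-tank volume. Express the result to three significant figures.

Biomass mass balance (decay neglected): V·X = Y·Q·(S₀ − S)·θ_c, so V = 0.380 × 805 × (1130 − 4.49) × 12.3 / 1700 = 2491 m³.

V ≈ 2490 m³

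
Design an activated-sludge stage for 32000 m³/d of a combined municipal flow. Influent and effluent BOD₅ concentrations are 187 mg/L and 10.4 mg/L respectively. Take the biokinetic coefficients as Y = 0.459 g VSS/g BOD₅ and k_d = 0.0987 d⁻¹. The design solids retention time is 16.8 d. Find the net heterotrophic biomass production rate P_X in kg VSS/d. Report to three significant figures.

The observed yield is Y_obs = Y/(1 + k_d·θ_c) = 0.459 / (1 + 0.0987 × 16.8) = 0.459 / 2.658 = 0.1727 g VSS per g BOD₅ removed.
Substrate removed = Q·(S₀ − S) = 32000 m³/d × (187 − 10.4) g/m³ = 5.65×10^6 g/d = 5651 kg/d.
P_X = Y_obs · Q(S₀ − S) = 0.1727 × 5651 = 975.8 kg VSS/d.

P_X ≈ 976 kg VSS/d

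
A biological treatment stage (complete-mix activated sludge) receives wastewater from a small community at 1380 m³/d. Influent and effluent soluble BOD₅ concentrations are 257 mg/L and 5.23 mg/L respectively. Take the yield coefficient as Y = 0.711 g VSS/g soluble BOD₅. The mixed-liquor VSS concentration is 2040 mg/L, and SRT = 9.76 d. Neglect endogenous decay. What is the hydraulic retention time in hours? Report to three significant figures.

τ ≈ 20.6 h

Biomass mass balance (decay neglected): V·X = Y·Q·(S₀ − S)·θ_c, so V = 0.711 × 1380 × (257 − 5.23) × 9.76 / 2040 = 1182 m³.
τ = V/Q = 1182/1380 = 0.8564 d, or 20.55 h.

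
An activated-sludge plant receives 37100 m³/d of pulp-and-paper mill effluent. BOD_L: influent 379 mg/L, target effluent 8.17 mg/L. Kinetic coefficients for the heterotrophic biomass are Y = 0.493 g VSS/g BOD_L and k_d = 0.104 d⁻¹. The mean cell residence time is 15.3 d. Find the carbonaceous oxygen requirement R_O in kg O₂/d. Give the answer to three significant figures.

R_O ≈ 10000 kg O₂/d

Correct the yield for decay: Y_obs = Y/(1 + k_d θ_c) = 0.493 / (1 + 0.104 × 15.3) = 0.493 / 2.591 = 0.1903.
Mass of BOD_L removed per day: Q(S₀ − S) = 37100 × 370.8 g/m³ = 13758 kg/d.
P_X = Y_obs·Q·(S₀ − S) = 0.1903 × 13758 = 2618 kg VSS/d.
R_O = Q·ΔS − 1.42 P_X = 13758 − 3717 = 10041 kg O₂/d.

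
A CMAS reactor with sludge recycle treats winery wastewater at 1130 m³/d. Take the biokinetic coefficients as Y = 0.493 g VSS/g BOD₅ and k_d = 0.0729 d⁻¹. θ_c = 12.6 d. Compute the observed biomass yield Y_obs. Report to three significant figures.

Correct the yield for decay: Y_obs = Y/(1 + k_d θ_c) = 0.493 / (1 + 0.0729 × 12.6) = 0.493 / 1.919 = 0.2570.

Y_obs ≈ 0.257 g VSS/g BOD₅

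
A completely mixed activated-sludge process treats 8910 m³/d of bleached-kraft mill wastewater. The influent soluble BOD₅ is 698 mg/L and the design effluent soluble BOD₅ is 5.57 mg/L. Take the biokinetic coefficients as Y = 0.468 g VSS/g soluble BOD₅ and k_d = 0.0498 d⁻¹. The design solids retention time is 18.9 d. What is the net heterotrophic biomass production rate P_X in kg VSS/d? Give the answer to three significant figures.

P_X ≈ 1490 kg VSS/d

Y_obs = Y / (1 + k_d θ_c) = 0.468 / (1 + 0.0498 × 18.9) = 0.468 / 1.941 = 0.2411.
ΔS = 698 − 5.57 = 692.4 mg/L, so the substrate removal rate is 8910 × 692.4/1000 = 6170 kg soluble BOD₅/d.
Biomass produced: P_X = Y_obs·Q·ΔS = 0.2411 × 6170 ≈ 1487 kg VSS/d.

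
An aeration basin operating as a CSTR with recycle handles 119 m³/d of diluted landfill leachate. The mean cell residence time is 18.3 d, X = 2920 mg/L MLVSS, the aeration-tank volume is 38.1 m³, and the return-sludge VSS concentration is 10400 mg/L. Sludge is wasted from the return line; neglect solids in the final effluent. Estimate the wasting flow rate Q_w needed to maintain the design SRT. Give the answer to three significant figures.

Q_w ≈ 0.585 m³/d

Wasting from the return line (neglecting effluent solids): Q_w = V·X / (θ_c·X_r) = 38.10 × 2920 / (18.3 × 10400) = 0.5846 m³/d.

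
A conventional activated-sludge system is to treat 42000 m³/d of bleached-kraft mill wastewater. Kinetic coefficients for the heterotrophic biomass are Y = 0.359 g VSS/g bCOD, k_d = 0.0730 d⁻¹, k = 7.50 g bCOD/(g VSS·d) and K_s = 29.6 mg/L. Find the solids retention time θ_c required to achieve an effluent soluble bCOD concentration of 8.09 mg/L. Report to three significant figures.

θ_c ≈ 1.98 d

At the target effluent, Y k S/(K_s+S) = 0.359×7.50×8.09/37.69 = 0.5779 d⁻¹.
1/θ_c = 0.5779 − 0.0730 = 0.5049 d⁻¹, so θ_c = 1.980 d.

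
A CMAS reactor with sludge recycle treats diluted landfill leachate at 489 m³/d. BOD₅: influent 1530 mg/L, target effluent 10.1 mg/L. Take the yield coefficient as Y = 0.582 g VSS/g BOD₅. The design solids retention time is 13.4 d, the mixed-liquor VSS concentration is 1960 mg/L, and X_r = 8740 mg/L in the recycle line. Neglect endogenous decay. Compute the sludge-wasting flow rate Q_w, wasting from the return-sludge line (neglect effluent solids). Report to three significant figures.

Q_w ≈ 49.5 m³/d

With k_d = 0 the design equation reduces to V = Y Q (S₀−S) θ_c / X = 0.582 × 489 × (1530 − 10.1) × 13.4 / 1960 = 2957 m³.
Wasting from the return line (neglecting effluent solids): Q_w = V·X / (θ_c·X_r) = 2957 × 1960 / (13.4 × 8740) = 49.49 m³/d.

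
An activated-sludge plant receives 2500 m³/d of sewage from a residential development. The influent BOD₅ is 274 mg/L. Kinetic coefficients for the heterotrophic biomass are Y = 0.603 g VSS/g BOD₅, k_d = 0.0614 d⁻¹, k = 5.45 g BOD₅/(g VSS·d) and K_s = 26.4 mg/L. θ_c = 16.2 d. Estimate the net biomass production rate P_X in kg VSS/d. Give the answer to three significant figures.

P_X ≈ 206 kg VSS/d

Effluent substrate depends only on kinetics and SRT: S = K_s(1 + k_d θ_c) / [θ_c(Yk − k_d) − 1] = 26.4 × (1 + 0.0614 × 16.2) / [16.2 × (0.603 × 5.45 − 0.0614) − 1] = 52.66 / 51.24 = 1.028 mg/L.
Observed yield with endogenous decay: Y_obs = Y / (1 + k_d·θ_c) = 0.603 / (1 + 0.0614 × 16.2) = 0.603 / 1.995 = 0.3023 g VSS/g BOD₅.
Q·(S₀ − S) = 2500 × (274 − 1.03) × 10⁻³ = 682.4 kg/d removed.
So the net sludge growth is P_X = 0.3023 × 682.4 = 206.3 kg VSS/d.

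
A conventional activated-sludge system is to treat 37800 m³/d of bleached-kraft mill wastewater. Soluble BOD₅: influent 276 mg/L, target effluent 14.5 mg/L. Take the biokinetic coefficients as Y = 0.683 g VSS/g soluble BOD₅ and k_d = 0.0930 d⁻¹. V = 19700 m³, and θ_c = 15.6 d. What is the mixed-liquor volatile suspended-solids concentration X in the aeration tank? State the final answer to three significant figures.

X ≈ 2180 mg/L

From V·X·(1 + k_d·θ_c) = Y·Q·(S₀ − S)·θ_c: X = 0.683 × 37800 × (276 − 14.5) × 15.6 / [19700 × (1 + 0.0930 × 15.6)] = 2181 mg/L.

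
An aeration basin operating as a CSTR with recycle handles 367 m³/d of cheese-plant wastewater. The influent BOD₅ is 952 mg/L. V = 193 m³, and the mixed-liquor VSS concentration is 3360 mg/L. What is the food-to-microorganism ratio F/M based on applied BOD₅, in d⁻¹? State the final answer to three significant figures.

F/M = applied load / biomass = Q·S₀/(V·X) = 367 × 952 / (193.0 × 3360) = 0.5388 d⁻¹.

F/M ≈ 0.539 d⁻¹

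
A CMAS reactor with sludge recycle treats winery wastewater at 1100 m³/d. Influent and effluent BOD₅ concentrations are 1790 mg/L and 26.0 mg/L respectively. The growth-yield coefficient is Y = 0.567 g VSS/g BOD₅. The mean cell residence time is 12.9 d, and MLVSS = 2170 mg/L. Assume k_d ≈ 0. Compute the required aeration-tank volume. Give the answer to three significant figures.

With k_d = 0 the design equation reduces to V = Y Q (S₀−S) θ_c / X = 0.567 × 1100 × (1790 − 26.0) × 12.9 / 2170 = 6540 m³.

V ≈ 6540 m³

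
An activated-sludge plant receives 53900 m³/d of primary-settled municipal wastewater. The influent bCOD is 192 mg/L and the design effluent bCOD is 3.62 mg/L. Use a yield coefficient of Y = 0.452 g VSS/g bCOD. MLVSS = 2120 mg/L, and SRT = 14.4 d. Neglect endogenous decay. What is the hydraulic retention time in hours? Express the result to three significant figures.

With k_d = 0 the design equation reduces to V = Y Q (S₀−S) θ_c / X = 0.452 × 53900 × (192 − 3.62) × 14.4 / 2120 = 31174 m³.
Hydraulic retention time τ = V/Q = 31174 / 53900 = 0.5784 d = 13.88 h.

τ ≈ 13.9 h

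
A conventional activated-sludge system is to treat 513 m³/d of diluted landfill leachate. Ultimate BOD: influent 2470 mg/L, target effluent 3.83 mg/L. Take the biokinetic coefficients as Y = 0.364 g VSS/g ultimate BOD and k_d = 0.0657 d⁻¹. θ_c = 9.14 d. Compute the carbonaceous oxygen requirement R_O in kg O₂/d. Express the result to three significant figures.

The observed yield is Y_obs = Y/(1 + k_d·θ_c) = 0.364 / (1 + 0.0657 × 9.14) = 0.364 / 1.600 = 0.2274 g VSS per g ultimate BOD removed.
ΔS = 2470 − 3.83 = 2466 mg/L, so the substrate removal rate is 513 × 2466/1000 = 1265 kg ultimate BOD/d.
Net sludge production P_X = 0.2274 × 1265 = 287.7 kg VSS/d.
R_O = Q·(S₀ − S) − 1.42·P_X = 1265 − 1.42 × 287.7 = 856.6 kg O₂/d.

R_O ≈ 857 kg O₂/d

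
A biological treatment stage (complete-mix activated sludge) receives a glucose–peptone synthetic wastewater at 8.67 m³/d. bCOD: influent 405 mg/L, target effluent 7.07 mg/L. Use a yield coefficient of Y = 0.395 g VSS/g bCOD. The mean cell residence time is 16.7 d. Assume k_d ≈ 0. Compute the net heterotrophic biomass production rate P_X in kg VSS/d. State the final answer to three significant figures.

Since k_d ≈ 0, Y_obs = Y = 0.395 g VSS/g bCOD.
Substrate removed = Q·(S₀ − S) = 8.67 m³/d × (405 − 7.07) g/m³ = 3.45×10^3 g/d = 3.450 kg/d.
P_X = Y_obs · Q(S₀ − S) = 0.3950 × 3.450 = 1.363 kg VSS/d.

P_X ≈ 1.36 kg VSS/d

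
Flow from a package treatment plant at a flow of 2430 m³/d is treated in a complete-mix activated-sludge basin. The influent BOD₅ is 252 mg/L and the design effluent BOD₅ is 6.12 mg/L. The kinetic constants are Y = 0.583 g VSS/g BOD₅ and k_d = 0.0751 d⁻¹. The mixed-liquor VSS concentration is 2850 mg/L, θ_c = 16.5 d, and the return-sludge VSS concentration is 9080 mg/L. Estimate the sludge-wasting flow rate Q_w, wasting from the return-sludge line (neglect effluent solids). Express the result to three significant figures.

Q_w ≈ 17.1 m³/d

Rearranging the biomass balance for a CMAS with decay, V = Y·Q·ΔS·θ_c / [X·(1+k_d θ_c)] = 0.583 × 2430 × (252 − 6.12) × 16.5 / [2850 × (1 + 0.0751 × 16.5)] = 5.75×10^6 / 6382 = 900.6 m³.
θ_c = V·X/(Q_w·X_r) when wasting from the recycle, so Q_w = V·X/(θ_c·X_r) = 900.6 × 2850 / (16.5 × 9080) = 17.13 m³/d.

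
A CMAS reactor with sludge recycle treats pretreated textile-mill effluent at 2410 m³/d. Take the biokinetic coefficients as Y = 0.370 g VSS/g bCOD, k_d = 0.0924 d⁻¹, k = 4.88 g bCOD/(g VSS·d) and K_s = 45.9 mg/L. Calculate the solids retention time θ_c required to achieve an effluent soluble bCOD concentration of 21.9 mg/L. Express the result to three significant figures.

At the target effluent, Y k S/(K_s+S) = 0.370×4.88×21.9/67.80 = 0.5832 d⁻¹.
θ_c = 1/(μ − k_d) = 1/(0.5832 − 0.0924) = 1/0.4908 = 2.037 d.

θ_c ≈ 2.04 d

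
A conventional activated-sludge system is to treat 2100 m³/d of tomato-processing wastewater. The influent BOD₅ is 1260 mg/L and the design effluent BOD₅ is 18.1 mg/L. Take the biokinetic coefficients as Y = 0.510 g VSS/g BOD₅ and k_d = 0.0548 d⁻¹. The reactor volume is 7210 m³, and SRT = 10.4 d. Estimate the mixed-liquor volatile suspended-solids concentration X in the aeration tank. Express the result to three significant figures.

From V·X·(1 + k_d·θ_c) = Y·Q·(S₀ − S)·θ_c: X = 0.510 × 2100 × (1260 − 18.1) × 10.4 / [7210 × (1 + 0.0548 × 10.4)] = 1222 mg/L.

X ≈ 1220 mg/L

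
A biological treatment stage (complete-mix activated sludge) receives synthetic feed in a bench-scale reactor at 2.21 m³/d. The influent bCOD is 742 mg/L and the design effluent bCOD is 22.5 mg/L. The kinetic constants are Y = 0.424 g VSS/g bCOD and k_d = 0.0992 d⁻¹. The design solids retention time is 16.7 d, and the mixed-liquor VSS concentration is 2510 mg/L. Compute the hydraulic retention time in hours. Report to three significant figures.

From the SRT design equation V = Y Q (S₀−S) θ_c / [X (1 + k_d θ_c)] = 0.424 × 2.21 × (742 − 22.5) × 16.7 / [2510 × (1 + 0.0992 × 16.7)] = 1.13×10^4 / 6668 = 1.688 m³.
τ = V/Q = 1.688/2.21 = 0.7640 d, or 18.34 h.

τ ≈ 18.3 h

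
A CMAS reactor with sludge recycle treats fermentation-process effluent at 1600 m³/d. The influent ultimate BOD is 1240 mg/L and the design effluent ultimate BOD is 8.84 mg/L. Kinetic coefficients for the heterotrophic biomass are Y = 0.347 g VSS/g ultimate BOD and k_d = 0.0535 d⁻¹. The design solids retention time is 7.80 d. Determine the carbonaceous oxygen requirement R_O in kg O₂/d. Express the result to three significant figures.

R_O ≈ 1290 kg O₂/d

Y_obs = Y / (1 + k_d θ_c) = 0.347 / (1 + 0.0535 × 7.80) = 0.347 / 1.417 = 0.2448.
Substrate removed = Q·(S₀ − S) = 1600 m³/d × (1240 − 8.84) g/m³ = 1.97×10^6 g/d = 1970 kg/d.
P_X = Y_obs·Q·(S₀ − S) = 0.2448 × 1970 = 482.3 kg VSS/d.
R_O = Q·(S₀ − S) − 1.42·P_X = 1970 − 1.42 × 482.3 = 1285 kg O₂/d.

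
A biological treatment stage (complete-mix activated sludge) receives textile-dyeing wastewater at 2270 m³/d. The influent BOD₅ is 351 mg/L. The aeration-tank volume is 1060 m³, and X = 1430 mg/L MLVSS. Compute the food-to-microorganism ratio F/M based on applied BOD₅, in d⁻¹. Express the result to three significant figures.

F/M ≈ 0.526 d⁻¹

F/M = Q·S₀ / (V·X) = 2270 × 351 / (1060 × 1430) = 0.5256 g BOD₅·(g VSS·d)⁻¹.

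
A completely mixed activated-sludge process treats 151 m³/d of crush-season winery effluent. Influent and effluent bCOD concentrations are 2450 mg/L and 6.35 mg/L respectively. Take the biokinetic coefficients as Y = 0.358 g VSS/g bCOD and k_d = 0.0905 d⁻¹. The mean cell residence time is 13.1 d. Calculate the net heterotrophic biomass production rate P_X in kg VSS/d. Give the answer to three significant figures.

Observed yield with endogenous decay: Y_obs = Y / (1 + k_d·θ_c) = 0.358 / (1 + 0.0905 × 13.1) = 0.358 / 2.186 = 0.1638 g VSS/g bCOD.
Q·(S₀ − S) = 151 × (2450 − 6.35) × 10⁻³ = 369.0 kg/d removed.
So the net sludge growth is P_X = 0.1638 × 369.0 = 60.44 kg VSS/d.

P_X ≈ 60.4 kg VSS/d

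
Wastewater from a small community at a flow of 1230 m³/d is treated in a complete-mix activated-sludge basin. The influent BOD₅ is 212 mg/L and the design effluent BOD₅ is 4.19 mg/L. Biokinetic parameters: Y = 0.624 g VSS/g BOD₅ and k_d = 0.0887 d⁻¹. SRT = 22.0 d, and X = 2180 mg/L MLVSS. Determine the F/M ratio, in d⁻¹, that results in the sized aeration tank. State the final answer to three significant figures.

F/M ≈ 0.219 d⁻¹

From the SRT design equation V = Y Q (S₀−S) θ_c / [X (1 + k_d θ_c)] = 0.624 × 1230 × (212 − 4.19) × 22.0 / [2180 × (1 + 0.0887 × 22.0)] = 3.51×10^6 / 6434 = 545.4 m³.
F/M = applied load / biomass = Q·S₀/(V·X) = 1230 × 212 / (545.4 × 2180) = 0.2193 d⁻¹.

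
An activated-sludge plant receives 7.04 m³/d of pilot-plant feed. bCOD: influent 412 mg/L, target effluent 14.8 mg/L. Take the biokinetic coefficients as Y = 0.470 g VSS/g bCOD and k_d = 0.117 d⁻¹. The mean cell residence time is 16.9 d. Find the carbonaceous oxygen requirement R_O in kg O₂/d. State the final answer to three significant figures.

R_O ≈ 2.17 kg O₂/d

Correct the yield for decay: Y_obs = Y/(1 + k_d θ_c) = 0.470 / (1 + 0.117 × 16.9) = 0.470 / 2.977 = 0.1579.
Q·(S₀ − S) = 7.04 × (412 − 14.8) × 10⁻³ = 2.796 kg/d removed.
Biomass synthesised: P_X = Y_obs × 2.796 = 0.4414 kg VSS/d.
R_O = Q·ΔS − 1.42 P_X = 2.796 − 0.6268 = 2.169 kg O₂/d.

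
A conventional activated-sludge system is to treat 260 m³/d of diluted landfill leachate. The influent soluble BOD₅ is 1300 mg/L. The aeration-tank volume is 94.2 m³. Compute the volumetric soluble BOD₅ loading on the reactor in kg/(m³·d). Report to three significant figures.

L_v ≈ 3.59 kg soluble BOD₅/(m³·d)

Volumetric loading L_v = Q·S₀ / V = 260 × 1300 g/m³ / 94.20 m³ = 3588 g/(m³·d) = 3.588 kg soluble BOD₅/(m³·d).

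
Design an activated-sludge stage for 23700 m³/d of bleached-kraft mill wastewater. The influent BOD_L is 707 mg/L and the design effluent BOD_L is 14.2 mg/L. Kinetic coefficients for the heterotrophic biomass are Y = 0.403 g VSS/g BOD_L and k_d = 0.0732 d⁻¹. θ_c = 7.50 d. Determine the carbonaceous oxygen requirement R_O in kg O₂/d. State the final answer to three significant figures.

R_O ≈ 10400 kg O₂/d

Observed yield with endogenous decay: Y_obs = Y / (1 + k_d·θ_c) = 0.403 / (1 + 0.0732 × 7.50) = 0.403 / 1.549 = 0.2602 g VSS/g BOD_L.
Q·(S₀ − S) = 23700 × (707 − 14.2) × 10⁻³ = 16419 kg/d removed.
Biomass synthesised: P_X = Y_obs × 16419 = 4272 kg VSS/d.
R_O = Q·(S₀ − S) − 1.42·P_X = 16419 − 1.42 × 4272 = 10353 kg O₂/d.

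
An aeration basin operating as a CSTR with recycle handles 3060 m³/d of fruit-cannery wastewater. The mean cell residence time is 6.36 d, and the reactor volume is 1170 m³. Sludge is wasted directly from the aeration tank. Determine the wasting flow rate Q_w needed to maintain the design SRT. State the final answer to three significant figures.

Wasting from the aeration tank: Q_w = V / θ_c = 1170 / 6.36 = 184.0 m³/d.

Q_w ≈ 184 m³/d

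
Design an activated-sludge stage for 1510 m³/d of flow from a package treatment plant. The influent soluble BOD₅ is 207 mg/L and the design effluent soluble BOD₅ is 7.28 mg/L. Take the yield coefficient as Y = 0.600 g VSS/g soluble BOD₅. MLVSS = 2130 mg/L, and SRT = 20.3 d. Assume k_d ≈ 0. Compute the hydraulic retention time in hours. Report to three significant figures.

τ ≈ 27.4 h

With k_d = 0 the design equation reduces to V = Y Q (S₀−S) θ_c / X = 0.600 × 1510 × (207 − 7.28) × 20.3 / 2130 = 1725 m³.
Hydraulic retention time τ = V/Q = 1725 / 1510 = 1.142 d = 27.41 h.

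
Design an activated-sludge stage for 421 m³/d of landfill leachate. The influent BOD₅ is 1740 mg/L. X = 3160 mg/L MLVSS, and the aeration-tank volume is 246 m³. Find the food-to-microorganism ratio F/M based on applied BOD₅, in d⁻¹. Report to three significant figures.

F/M ≈ 0.942 d⁻¹

F/M = Q·S₀ / (V·X) = 421 × 1740 / (246.0 × 3160) = 0.9423 g BOD₅·(g VSS·d)⁻¹.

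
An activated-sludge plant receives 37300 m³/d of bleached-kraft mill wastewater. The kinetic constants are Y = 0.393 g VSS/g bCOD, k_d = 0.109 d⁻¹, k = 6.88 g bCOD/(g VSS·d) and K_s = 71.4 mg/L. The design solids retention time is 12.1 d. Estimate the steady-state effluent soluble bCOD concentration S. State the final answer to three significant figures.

S ≈ 5.45 mg/L

Effluent substrate depends only on kinetics and SRT: S = K_s(1 + k_d θ_c) / [θ_c(Yk − k_d) − 1] = 71.4 × (1 + 0.109 × 12.1) / [12.1 × (0.393 × 6.88 − 0.109) − 1] = 165.6 / 30.40 = 5.447 mg/L.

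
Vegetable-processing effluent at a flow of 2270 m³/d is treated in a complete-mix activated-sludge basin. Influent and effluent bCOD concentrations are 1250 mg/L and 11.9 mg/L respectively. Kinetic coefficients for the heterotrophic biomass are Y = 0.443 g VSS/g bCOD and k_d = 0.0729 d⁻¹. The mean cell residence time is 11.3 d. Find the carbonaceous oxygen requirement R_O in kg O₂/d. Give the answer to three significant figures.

R_O ≈ 1840 kg O₂/d

The observed yield is Y_obs = Y/(1 + k_d·θ_c) = 0.443 / (1 + 0.0729 × 11.3) = 0.443 / 1.824 = 0.2429 g VSS per g bCOD removed.
Q·(S₀ − S) = 2270 × (1250 − 11.9) × 10⁻³ = 2810 kg/d removed.
Biomass synthesised: P_X = Y_obs × 2810 = 682.7 kg VSS/d.
R_O = Q·(S₀ − S) − 1.42·P_X = 2810 − 1.42 × 682.7 = 1841 kg O₂/d.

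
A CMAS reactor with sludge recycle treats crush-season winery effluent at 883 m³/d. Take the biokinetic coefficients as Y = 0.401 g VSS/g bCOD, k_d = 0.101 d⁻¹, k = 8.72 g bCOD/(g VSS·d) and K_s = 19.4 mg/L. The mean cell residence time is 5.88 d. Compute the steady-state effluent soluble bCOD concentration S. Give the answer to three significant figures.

S ≈ 1.63 mg/L

For a completely mixed reactor with recycle the Lawrence–McCarty relation gives S = K_s·(1 + k_d·θ_c) / [θ_c·(Y·k − k_d) − 1] = 19.4 × (1 + 0.101 × 5.88) / [5.88 × (0.401 × 8.72 − 0.101) − 1] = 30.92 / 18.97 = 1.630 mg/L.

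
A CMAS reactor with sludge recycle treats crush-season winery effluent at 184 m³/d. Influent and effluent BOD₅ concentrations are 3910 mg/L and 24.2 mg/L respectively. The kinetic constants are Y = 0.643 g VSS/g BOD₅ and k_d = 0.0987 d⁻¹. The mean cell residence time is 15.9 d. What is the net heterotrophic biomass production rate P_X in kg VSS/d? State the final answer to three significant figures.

P_X ≈ 179 kg VSS/d

Observed yield with endogenous decay: Y_obs = Y / (1 + k_d·θ_c) = 0.643 / (1 + 0.0987 × 15.9) = 0.643 / 2.569 = 0.2503 g VSS/g BOD₅.
ΔS = 3910 − 24.2 = 3886 mg/L, so the substrate removal rate is 184 × 3886/1000 = 715.0 kg BOD₅/d.
P_X = Y_obs · Q(S₀ − S) = 0.2503 × 715.0 = 178.9 kg VSS/d.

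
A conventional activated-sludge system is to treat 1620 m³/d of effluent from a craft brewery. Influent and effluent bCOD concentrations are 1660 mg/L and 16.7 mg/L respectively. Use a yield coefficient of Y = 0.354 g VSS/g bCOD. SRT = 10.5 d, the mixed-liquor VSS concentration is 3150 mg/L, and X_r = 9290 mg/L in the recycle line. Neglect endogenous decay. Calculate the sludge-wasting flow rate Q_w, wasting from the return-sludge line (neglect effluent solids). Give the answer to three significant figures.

V·X = Y·Q·ΔS·θ_c gives V = 0.354 × 1620 × (1660 − 16.7) × 10.5 / 3150 = 3141 m³.
Q_w = (V·X)/(θ_c X_r) = 3141 × 3150 / (10.5 × 9290) = 101.4 m³/d.

Q_w ≈ 101 m³/d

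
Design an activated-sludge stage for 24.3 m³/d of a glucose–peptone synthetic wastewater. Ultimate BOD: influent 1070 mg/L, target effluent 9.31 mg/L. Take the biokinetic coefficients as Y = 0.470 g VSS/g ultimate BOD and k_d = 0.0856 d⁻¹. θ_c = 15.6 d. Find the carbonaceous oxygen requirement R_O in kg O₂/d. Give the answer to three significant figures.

R_O ≈ 18.4 kg O₂/d

The observed yield is Y_obs = Y/(1 + k_d·θ_c) = 0.470 / (1 + 0.0856 × 15.6) = 0.470 / 2.335 = 0.2013 g VSS per g ultimate BOD removed.
Q·(S₀ − S) = 24.3 × (1070 − 9.31) × 10⁻³ = 25.77 kg/d removed.
Net sludge production P_X = 0.2013 × 25.77 = 5.187 kg VSS/d.
Carbonaceous O₂ demand = substrate oxidised − cell-mass equivalent = 25.77 − 1.42 × 5.187 = 18.41 kg O₂/d.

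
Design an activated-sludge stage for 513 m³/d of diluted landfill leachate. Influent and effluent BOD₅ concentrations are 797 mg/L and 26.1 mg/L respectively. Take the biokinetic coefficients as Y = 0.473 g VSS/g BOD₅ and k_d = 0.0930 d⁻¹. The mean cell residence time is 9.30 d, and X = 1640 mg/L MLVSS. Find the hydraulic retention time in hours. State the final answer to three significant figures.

Steady-state biomass mass balance: V·X·(1 + k_d·θ_c) = Y·Q·(S₀ − S)·θ_c, so V = 0.473 × 513 × (797 − 26.1) × 9.30 / [1640 × (1 + 0.0930 × 9.30)] = 1.74×10^6 / 3058 = 568.8 m³.
Hydraulic retention time τ = V/Q = 568.8 / 513 = 1.109 d = 26.61 h.

τ ≈ 26.6 h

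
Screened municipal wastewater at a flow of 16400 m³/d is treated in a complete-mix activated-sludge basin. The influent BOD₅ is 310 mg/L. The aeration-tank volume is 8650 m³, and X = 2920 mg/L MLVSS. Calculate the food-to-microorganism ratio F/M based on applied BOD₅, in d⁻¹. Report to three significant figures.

Food-to-microorganism ratio F/M = Q S₀ / (V X) = 16400 × 310 / (8650 × 2920) = 0.2013 d⁻¹.

F/M ≈ 0.201 d⁻¹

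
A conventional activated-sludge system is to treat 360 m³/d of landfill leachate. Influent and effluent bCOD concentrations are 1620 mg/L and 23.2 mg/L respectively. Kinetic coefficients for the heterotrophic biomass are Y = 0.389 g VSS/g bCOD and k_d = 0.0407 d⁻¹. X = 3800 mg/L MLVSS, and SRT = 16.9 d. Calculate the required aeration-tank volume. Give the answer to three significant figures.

V ≈ 589 m³

Rearranging the biomass balance for a CMAS with decay, V = Y·Q·ΔS·θ_c / [X·(1+k_d θ_c)] = 0.389 × 360 × (1620 − 23.2) × 16.9 / [3800 × (1 + 0.0407 × 16.9)] = 3.78×10^6 / 6414 = 589.2 m³.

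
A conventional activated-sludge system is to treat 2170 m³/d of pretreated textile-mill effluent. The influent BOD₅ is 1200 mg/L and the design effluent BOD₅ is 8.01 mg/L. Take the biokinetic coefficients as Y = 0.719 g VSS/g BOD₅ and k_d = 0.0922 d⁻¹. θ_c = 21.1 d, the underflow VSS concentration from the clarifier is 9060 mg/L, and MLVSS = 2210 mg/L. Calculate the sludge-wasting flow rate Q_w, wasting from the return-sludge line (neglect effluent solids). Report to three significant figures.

Q_w ≈ 69.7 m³/d

Steady-state biomass mass balance: V·X·(1 + k_d·θ_c) = Y·Q·(S₀ − S)·θ_c, so V = 0.719 × 2170 × (1200 − 8.01) × 21.1 / [2210 × (1 + 0.0922 × 21.1)] = 3.92×10^7 / 6509 = 6028 m³.
Wasting from the return line (neglecting effluent solids): Q_w = V·X / (θ_c·X_r) = 6028 × 2210 / (21.1 × 9060) = 69.69 m³/d.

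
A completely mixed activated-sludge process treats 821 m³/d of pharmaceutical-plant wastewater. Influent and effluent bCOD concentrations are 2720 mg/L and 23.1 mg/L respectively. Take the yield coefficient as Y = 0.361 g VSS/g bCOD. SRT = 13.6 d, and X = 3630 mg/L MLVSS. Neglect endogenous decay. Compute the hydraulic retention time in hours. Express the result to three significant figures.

τ ≈ 87.5 h

Biomass mass balance (decay neglected): V·X = Y·Q·(S₀ − S)·θ_c, so V = 0.361 × 821 × (2720 − 23.1) × 13.6 / 3630 = 2995 m³.
HRT = V/Q = 2995 m³ / 821 m³·d⁻¹ = 3.648 d × 24 = 87.54 h.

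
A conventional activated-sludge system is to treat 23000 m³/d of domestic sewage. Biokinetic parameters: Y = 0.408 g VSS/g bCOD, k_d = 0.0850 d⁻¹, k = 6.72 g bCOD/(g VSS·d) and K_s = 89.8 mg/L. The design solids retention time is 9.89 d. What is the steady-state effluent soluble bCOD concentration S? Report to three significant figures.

S ≈ 6.54 mg/L

For a completely mixed reactor with recycle the Lawrence–McCarty relation gives S = K_s·(1 + k_d·θ_c) / [θ_c·(Y·k − k_d) − 1] = 89.8 × (1 + 0.0850 × 9.89) / [9.89 × (0.408 × 6.72 − 0.0850) − 1] = 165.3 / 25.28 = 6.540 mg/L.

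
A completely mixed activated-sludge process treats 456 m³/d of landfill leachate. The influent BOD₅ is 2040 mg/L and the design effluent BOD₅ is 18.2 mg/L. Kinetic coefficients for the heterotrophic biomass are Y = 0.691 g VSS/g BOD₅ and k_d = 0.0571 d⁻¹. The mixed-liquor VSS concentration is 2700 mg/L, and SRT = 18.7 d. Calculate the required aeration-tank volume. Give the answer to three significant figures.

Steady-state biomass mass balance: V·X·(1 + k_d·θ_c) = Y·Q·(S₀ − S)·θ_c, so V = 0.691 × 456 × (2040 − 18.2) × 18.7 / [2700 × (1 + 0.0571 × 18.7)] = 1.19×10^7 / 5583 = 2134 m³.

V ≈ 2130 m³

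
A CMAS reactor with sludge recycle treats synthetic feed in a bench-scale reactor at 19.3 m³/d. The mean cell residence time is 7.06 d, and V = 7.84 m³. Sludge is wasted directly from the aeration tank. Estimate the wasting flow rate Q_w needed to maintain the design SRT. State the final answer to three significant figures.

For wasting at MLVSS concentration, Q_w = V/θ_c = 7.840/7.06 = 1.110 m³/d.

Q_w ≈ 1.11 m³/d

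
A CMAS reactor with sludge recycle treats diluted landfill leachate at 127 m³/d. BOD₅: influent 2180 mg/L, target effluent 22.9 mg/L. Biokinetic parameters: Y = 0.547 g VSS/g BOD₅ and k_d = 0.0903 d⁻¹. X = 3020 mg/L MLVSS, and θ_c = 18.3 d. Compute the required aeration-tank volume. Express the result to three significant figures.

V ≈ 342 m³

Rearranging the biomass balance for a CMAS with decay, V = Y·Q·ΔS·θ_c / [X·(1+k_d θ_c)] = 0.547 × 127 × (2180 − 22.9) × 18.3 / [3020 × (1 + 0.0903 × 18.3)] = 2.74×10^6 / 8011 = 342.3 m³.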